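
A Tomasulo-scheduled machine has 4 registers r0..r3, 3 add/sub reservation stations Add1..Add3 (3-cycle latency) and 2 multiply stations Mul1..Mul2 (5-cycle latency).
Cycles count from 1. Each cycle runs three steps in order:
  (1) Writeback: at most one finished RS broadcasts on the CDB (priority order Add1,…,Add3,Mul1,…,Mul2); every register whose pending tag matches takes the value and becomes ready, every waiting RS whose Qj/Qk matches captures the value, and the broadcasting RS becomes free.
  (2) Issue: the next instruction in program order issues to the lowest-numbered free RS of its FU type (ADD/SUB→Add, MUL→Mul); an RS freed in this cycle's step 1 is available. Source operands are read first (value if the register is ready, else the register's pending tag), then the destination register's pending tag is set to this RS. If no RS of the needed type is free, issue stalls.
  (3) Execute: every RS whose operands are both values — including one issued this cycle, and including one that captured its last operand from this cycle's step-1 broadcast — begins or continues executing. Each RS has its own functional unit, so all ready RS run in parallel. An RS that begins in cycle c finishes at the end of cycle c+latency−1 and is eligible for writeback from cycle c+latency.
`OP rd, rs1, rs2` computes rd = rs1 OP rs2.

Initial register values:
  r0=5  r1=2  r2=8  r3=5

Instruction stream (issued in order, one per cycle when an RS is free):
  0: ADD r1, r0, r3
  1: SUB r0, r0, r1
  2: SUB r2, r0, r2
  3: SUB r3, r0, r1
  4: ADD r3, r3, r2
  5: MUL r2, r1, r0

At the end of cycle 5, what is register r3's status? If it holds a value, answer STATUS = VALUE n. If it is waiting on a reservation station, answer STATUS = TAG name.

cycle 1: issue ADD r1<-Add1 // r0:5,r1:Add1,r2:8,r3:5
cycle 2: issue SUB r0<-Add2 // r0:Add2,r1:Add1,r2:8,r3:5
cycle 3: issue SUB r2<-Add3 // r0:Add2,r1:Add1,r2:Add3,r3:5
cycle 4: CDB Add1=10; issue SUB r3<-Add1 // r0:Add2,r1:10,r2:Add3,r3:Add1
cycle 5: stall // r0:Add2,r1:10,r2:Add3,r3:Add1

STATUS = TAG Add1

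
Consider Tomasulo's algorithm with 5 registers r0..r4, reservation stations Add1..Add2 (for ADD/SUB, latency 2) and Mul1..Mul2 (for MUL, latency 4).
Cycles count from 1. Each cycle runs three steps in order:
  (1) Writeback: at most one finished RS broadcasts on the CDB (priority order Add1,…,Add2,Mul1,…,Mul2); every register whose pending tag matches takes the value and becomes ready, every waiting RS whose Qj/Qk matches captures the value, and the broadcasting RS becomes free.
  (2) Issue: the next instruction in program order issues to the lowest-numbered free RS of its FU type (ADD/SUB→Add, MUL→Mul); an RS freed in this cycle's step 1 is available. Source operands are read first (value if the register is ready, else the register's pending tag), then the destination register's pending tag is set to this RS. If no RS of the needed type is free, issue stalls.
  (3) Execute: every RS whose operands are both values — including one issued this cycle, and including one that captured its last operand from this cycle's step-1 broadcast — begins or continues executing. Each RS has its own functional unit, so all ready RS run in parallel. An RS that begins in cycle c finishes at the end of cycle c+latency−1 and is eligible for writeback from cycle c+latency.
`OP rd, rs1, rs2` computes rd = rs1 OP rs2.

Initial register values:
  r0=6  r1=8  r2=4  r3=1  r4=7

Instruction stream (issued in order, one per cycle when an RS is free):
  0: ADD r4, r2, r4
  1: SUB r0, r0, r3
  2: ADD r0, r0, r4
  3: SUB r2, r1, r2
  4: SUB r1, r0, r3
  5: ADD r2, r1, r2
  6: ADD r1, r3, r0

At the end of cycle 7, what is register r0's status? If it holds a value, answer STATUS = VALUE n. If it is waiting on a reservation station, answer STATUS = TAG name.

  c1: issue ADD r4<-Add1  regs: r0:6,r1:8,r2:4,r3:1,r4:Add1
  c2: issue SUB r0<-Add2  regs: r0:Add2,r1:8,r2:4,r3:1,r4:Add1
  c3: CDB Add1=11; issue ADD r0<-Add1  regs: r0:Add1,r1:8,r2:4,r3:1,r4:11
  c4: CDB Add2=5; issue SUB r2<-Add2  regs: r0:Add1,r1:8,r2:Add2,r3:1,r4:11
  c5: stall  regs: r0:Add1,r1:8,r2:Add2,r3:1,r4:11
  c6: CDB Add1=16; issue SUB r1<-Add1  regs: r0:16,r1:Add1,r2:Add2,r3:1,r4:11
  c7: CDB Add2=4; issue ADD r2<-Add2  regs: r0:16,r1:Add1,r2:Add2,r3:1,r4:11

STATUS = VALUE 16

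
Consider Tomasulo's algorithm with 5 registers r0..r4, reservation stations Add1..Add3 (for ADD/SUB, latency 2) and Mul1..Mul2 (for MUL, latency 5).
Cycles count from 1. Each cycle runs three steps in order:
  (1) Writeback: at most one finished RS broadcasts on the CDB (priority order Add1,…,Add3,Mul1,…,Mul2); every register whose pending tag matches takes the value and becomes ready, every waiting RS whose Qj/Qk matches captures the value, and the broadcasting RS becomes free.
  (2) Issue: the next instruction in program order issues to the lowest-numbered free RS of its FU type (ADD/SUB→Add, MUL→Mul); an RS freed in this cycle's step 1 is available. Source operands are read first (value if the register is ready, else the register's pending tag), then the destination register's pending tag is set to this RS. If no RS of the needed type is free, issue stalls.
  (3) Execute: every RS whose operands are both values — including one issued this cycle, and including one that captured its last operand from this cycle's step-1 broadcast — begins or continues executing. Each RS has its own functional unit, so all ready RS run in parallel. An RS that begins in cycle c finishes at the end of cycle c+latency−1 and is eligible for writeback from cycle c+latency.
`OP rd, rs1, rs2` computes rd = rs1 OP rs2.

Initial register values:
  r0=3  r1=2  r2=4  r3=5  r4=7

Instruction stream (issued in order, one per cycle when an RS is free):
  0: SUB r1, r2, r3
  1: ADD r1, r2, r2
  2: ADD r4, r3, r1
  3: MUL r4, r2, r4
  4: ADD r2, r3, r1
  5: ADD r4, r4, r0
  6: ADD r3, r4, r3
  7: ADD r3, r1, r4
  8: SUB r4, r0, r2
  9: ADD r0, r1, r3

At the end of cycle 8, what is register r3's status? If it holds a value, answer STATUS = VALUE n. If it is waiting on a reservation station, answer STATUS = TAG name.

cycle 1: issue SUB r1<-Add1 // r0:3,r1:Add1,r2:4,r3:5,r4:7
cycle 2: issue ADD r1<-Add2 // r0:3,r1:Add2,r2:4,r3:5,r4:7
cycle 3: CDB Add1=-1; issue ADD r4<-Add1 // r0:3,r1:Add2,r2:4,r3:5,r4:Add1
cycle 4: CDB Add2=8; issue MUL r4<-Mul1 // r0:3,r1:8,r2:4,r3:5,r4:Mul1
cycle 5: issue ADD r2<-Add2 // r0:3,r1:8,r2:Add2,r3:5,r4:Mul1
cycle 6: CDB Add1=13; issue ADD r4<-Add1 // r0:3,r1:8,r2:Add2,r3:5,r4:Add1
cycle 7: CDB Add2=13; issue ADD r3<-Add2 // r0:3,r1:8,r2:13,r3:Add2,r4:Add1
cycle 8: issue ADD r3<-Add3 // r0:3,r1:8,r2:13,r3:Add3,r4:Add1

STATUS = TAG Add3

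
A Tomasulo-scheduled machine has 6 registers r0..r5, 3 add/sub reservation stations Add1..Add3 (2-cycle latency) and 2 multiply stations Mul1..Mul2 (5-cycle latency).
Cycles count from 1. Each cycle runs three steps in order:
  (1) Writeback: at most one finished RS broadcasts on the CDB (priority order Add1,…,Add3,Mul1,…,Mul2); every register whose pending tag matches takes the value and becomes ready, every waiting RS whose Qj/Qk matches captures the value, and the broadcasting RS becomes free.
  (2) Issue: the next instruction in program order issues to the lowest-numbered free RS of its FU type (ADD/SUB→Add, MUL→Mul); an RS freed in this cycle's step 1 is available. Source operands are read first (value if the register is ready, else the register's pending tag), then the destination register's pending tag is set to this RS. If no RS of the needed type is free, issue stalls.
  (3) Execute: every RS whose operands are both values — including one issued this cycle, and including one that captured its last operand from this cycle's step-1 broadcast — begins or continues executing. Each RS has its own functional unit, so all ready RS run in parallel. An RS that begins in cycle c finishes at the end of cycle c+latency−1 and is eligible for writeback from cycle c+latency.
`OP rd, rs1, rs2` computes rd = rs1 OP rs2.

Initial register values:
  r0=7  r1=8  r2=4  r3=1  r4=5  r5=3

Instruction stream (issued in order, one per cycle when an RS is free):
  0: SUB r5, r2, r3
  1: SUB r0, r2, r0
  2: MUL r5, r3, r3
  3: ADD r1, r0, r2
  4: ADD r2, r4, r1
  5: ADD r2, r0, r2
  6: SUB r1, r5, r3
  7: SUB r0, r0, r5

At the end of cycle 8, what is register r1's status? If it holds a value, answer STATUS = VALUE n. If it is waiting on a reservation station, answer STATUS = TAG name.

cycle 1: issue SUB r5<-Add1 // r0:7,r1:8,r2:4,r3:1,r4:5,r5:Add1
cycle 2: issue SUB r0<-Add2 // r0:Add2,r1:8,r2:4,r3:1,r4:5,r5:Add1
cycle 3: CDB Add1=3; issue MUL r5<-Mul1 // r0:Add2,r1:8,r2:4,r3:1,r4:5,r5:Mul1
cycle 4: CDB Add2=-3; issue ADD r1<-Add1 // r0:-3,r1:Add1,r2:4,r3:1,r4:5,r5:Mul1
cycle 5: issue ADD r2<-Add2 // r0:-3,r1:Add1,r2:Add2,r3:1,r4:5,r5:Mul1
cycle 6: CDB Add1=1; issue ADD r2<-Add1 // r0:-3,r1:1,r2:Add1,r3:1,r4:5,r5:Mul1
cycle 7: issue SUB r1<-Add3 // r0:-3,r1:Add3,r2:Add1,r3:1,r4:5,r5:Mul1
cycle 8: CDB Add2=6; issue SUB r0<-Add2 // r0:Add2,r1:Add3,r2:Add1,r3:1,r4:5,r5:Mul1

STATUS = TAG Add3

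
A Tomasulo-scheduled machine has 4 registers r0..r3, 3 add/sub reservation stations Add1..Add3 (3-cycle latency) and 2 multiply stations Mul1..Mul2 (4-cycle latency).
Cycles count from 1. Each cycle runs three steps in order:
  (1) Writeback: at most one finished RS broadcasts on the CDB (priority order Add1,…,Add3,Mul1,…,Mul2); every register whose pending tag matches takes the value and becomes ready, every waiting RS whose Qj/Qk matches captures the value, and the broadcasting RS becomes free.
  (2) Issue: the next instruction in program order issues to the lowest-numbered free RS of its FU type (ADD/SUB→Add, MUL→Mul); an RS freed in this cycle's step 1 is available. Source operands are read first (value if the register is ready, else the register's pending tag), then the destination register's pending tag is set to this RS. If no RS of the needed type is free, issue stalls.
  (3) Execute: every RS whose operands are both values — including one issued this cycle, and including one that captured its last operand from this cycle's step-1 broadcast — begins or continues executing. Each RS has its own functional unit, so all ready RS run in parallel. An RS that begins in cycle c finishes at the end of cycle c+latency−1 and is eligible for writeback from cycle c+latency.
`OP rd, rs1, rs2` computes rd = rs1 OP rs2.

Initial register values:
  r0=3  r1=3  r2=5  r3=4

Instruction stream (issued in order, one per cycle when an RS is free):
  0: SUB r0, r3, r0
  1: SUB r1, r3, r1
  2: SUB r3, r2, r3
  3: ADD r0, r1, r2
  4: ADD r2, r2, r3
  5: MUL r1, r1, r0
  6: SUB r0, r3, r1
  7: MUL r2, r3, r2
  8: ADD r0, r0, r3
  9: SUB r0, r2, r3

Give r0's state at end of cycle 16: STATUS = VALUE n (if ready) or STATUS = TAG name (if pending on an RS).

STATUS = VALUE 5

cycle 1: issue SUB r0<-Add1 // r0:Add1,r1:3,r2:5,r3:4
cycle 2: issue SUB r1<-Add2 // r0:Add1,r1:Add2,r2:5,r3:4
cycle 3: issue SUB r3<-Add3 // r0:Add1,r1:Add2,r2:5,r3:Add3
cycle 4: CDB Add1=1; issue ADD r0<-Add1 // r0:Add1,r1:Add2,r2:5,r3:Add3
cycle 5: CDB Add2=1; issue ADD r2<-Add2 // r0:Add1,r1:1,r2:Add2,r3:Add3
cycle 6: CDB Add3=1; issue MUL r1<-Mul1 // r0:Add1,r1:Mul1,r2:Add2,r3:1
cycle 7: issue SUB r0<-Add3 // r0:Add3,r1:Mul1,r2:Add2,r3:1
cycle 8: CDB Add1=6; issue MUL r2<-Mul2 // r0:Add3,r1:Mul1,r2:Mul2,r3:1
cycle 9: CDB Add2=6; issue ADD r0<-Add1 // r0:Add1,r1:Mul1,r2:Mul2,r3:1
cycle 10: issue SUB r0<-Add2 // r0:Add2,r1:Mul1,r2:Mul2,r3:1
cycle 11: - // r0:Add2,r1:Mul1,r2:Mul2,r3:1
cycle 12: CDB Mul1=6 // r0:Add2,r1:6,r2:Mul2,r3:1
cycle 13: CDB Mul2=6 // r0:Add2,r1:6,r2:6,r3:1
cycle 14: - // r0:Add2,r1:6,r2:6,r3:1
cycle 15: CDB Add3=-5 // r0:Add2,r1:6,r2:6,r3:1
cycle 16: CDB Add2=5 // r0:5,r1:6,r2:6,r3:1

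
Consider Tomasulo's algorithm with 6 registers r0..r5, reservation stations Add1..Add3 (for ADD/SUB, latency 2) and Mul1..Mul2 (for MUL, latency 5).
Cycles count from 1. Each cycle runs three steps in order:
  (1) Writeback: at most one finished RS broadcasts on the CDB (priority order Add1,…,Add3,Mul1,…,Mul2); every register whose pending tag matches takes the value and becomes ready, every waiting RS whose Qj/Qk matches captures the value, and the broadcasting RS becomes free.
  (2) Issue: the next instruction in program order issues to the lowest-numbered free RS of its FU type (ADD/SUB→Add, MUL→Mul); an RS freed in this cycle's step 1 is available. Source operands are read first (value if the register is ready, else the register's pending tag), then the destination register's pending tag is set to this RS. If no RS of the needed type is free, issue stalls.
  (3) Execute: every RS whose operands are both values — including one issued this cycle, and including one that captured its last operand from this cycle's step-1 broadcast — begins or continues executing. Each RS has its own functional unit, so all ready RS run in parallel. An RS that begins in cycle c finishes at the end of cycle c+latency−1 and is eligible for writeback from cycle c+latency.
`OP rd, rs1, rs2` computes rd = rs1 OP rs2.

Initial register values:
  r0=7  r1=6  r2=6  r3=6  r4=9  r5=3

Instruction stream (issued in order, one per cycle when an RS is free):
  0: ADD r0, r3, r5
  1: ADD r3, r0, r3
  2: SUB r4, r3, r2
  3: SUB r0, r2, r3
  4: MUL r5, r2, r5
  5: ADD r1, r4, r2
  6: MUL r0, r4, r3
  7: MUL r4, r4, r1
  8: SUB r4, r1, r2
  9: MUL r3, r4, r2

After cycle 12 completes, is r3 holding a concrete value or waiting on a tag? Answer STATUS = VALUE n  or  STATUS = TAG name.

  c1: issue ADD r0<-Add1  regs: r0:Add1,r1:6,r2:6,r3:6,r4:9,r5:3
  c2: issue ADD r3<-Add2  regs: r0:Add1,r1:6,r2:6,r3:Add2,r4:9,r5:3
  c3: CDB Add1=9; issue SUB r4<-Add1  regs: r0:9,r1:6,r2:6,r3:Add2,r4:Add1,r5:3
  c4: issue SUB r0<-Add3  regs: r0:Add3,r1:6,r2:6,r3:Add2,r4:Add1,r5:3
  c5: CDB Add2=15; issue MUL r5<-Mul1  regs: r0:Add3,r1:6,r2:6,r3:15,r4:Add1,r5:Mul1
  c6: issue ADD r1<-Add2  regs: r0:Add3,r1:Add2,r2:6,r3:15,r4:Add1,r5:Mul1
  c7: CDB Add1=9; issue MUL r0<-Mul2  regs: r0:Mul2,r1:Add2,r2:6,r3:15,r4:9,r5:Mul1
  c8: CDB Add3=-9; stall  regs: r0:Mul2,r1:Add2,r2:6,r3:15,r4:9,r5:Mul1
  c9: CDB Add2=15; stall  regs: r0:Mul2,r1:15,r2:6,r3:15,r4:9,r5:Mul1
  c10: CDB Mul1=18; issue MUL r4<-Mul1  regs: r0:Mul2,r1:15,r2:6,r3:15,r4:Mul1,r5:18
  c11: issue SUB r4<-Add1  regs: r0:Mul2,r1:15,r2:6,r3:15,r4:Add1,r5:18
  c12: CDB Mul2=135; issue MUL r3<-Mul2  regs: r0:135,r1:15,r2:6,r3:Mul2,r4:Add1,r5:18

STATUS = TAG Mul2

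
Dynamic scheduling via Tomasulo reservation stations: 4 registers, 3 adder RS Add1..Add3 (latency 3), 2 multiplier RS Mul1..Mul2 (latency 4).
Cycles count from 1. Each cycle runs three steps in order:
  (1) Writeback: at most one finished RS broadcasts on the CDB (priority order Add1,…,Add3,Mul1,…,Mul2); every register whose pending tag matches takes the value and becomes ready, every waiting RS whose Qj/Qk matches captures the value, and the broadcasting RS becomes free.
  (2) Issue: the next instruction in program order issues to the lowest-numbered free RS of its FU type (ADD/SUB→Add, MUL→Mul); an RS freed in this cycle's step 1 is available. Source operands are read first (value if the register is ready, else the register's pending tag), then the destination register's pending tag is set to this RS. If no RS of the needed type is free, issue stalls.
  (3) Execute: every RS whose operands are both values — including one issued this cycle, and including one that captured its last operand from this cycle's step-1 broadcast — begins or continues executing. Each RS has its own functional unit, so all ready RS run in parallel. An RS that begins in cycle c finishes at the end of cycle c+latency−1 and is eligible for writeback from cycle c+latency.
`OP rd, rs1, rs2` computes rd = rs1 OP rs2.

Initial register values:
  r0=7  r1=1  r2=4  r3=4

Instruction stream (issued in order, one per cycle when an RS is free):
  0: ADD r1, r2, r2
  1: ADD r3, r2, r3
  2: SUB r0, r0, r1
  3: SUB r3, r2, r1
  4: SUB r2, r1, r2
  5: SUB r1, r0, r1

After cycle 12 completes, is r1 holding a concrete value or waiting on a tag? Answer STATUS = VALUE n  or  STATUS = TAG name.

cycle 1: issue ADD r1<-Add1 // r0:7,r1:Add1,r2:4,r3:4
cycle 2: issue ADD r3<-Add2 // r0:7,r1:Add1,r2:4,r3:Add2
cycle 3: issue SUB r0<-Add3 // r0:Add3,r1:Add1,r2:4,r3:Add2
cycle 4: CDB Add1=8; issue SUB r3<-Add1 // r0:Add3,r1:8,r2:4,r3:Add1
cycle 5: CDB Add2=8; issue SUB r2<-Add2 // r0:Add3,r1:8,r2:Add2,r3:Add1
cycle 6: stall // r0:Add3,r1:8,r2:Add2,r3:Add1
cycle 7: CDB Add1=-4; issue SUB r1<-Add1 // r0:Add3,r1:Add1,r2:Add2,r3:-4
cycle 8: CDB Add2=4 // r0:Add3,r1:Add1,r2:4,r3:-4
cycle 9: CDB Add3=-1 // r0:-1,r1:Add1,r2:4,r3:-4
cycle 10: - // r0:-1,r1:Add1,r2:4,r3:-4
cycle 11: - // r0:-1,r1:Add1,r2:4,r3:-4
cycle 12: CDB Add1=-9 // r0:-1,r1:-9,r2:4,r3:-4

STATUS = VALUE -9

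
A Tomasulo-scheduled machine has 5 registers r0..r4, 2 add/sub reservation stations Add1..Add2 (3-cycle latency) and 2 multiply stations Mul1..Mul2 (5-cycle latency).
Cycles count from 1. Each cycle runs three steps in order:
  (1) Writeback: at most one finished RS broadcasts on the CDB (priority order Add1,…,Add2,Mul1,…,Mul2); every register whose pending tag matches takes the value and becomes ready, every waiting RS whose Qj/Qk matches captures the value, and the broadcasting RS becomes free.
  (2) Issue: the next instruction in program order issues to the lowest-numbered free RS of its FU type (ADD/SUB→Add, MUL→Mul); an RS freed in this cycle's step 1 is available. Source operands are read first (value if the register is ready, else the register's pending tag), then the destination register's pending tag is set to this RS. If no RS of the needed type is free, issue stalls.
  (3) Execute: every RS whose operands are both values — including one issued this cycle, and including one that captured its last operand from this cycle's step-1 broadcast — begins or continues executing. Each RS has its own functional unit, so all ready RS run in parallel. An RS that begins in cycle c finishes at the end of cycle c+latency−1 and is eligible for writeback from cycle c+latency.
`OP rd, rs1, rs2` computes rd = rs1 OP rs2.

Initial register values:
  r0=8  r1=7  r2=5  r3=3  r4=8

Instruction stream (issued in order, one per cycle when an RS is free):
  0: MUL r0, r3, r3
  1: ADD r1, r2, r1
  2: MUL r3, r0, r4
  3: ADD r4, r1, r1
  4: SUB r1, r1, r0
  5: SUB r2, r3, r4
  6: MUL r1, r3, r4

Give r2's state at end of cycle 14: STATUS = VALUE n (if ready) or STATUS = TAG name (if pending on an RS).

cycle 1: issue MUL r0<-Mul1 // r0:Mul1,r1:7,r2:5,r3:3,r4:8
cycle 2: issue ADD r1<-Add1 // r0:Mul1,r1:Add1,r2:5,r3:3,r4:8
cycle 3: issue MUL r3<-Mul2 // r0:Mul1,r1:Add1,r2:5,r3:Mul2,r4:8
cycle 4: issue ADD r4<-Add2 // r0:Mul1,r1:Add1,r2:5,r3:Mul2,r4:Add2
cycle 5: CDB Add1=12; issue SUB r1<-Add1 // r0:Mul1,r1:Add1,r2:5,r3:Mul2,r4:Add2
cycle 6: CDB Mul1=9; stall // r0:9,r1:Add1,r2:5,r3:Mul2,r4:Add2
cycle 7: stall // r0:9,r1:Add1,r2:5,r3:Mul2,r4:Add2
cycle 8: CDB Add2=24; issue SUB r2<-Add2 // r0:9,r1:Add1,r2:Add2,r3:Mul2,r4:24
cycle 9: CDB Add1=3; issue MUL r1<-Mul1 // r0:9,r1:Mul1,r2:Add2,r3:Mul2,r4:24
cycle 10: - // r0:9,r1:Mul1,r2:Add2,r3:Mul2,r4:24
cycle 11: CDB Mul2=72 // r0:9,r1:Mul1,r2:Add2,r3:72,r4:24
cycle 12: - // r0:9,r1:Mul1,r2:Add2,r3:72,r4:24
cycle 13: - // r0:9,r1:Mul1,r2:Add2,r3:72,r4:24
cycle 14: CDB Add2=48 // r0:9,r1:Mul1,r2:48,r3:72,r4:24

STATUS = VALUE 48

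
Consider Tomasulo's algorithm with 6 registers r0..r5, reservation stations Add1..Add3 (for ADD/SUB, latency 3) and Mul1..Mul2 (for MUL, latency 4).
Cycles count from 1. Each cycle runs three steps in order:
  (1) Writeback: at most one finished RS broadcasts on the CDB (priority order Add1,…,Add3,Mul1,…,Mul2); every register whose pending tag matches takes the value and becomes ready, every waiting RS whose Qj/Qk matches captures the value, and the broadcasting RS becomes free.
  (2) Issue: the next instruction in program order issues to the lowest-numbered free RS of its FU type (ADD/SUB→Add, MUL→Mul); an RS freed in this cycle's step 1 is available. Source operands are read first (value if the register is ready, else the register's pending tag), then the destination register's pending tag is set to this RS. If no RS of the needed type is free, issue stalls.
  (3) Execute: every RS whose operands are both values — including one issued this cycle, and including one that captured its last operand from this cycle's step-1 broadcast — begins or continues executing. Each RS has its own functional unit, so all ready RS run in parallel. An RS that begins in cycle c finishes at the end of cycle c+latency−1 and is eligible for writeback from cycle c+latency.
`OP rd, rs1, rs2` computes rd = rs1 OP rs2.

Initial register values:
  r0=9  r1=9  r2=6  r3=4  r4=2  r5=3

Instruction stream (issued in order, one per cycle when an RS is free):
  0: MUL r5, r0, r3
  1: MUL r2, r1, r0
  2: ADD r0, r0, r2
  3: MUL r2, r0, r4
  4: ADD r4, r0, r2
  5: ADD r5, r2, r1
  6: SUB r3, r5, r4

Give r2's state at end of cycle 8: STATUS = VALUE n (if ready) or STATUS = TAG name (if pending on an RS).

STATUS = TAG Mul1

  c1: issue MUL r5<-Mul1  regs: r0:9,r1:9,r2:6,r3:4,r4:2,r5:Mul1
  c2: issue MUL r2<-Mul2  regs: r0:9,r1:9,r2:Mul2,r3:4,r4:2,r5:Mul1
  c3: issue ADD r0<-Add1  regs: r0:Add1,r1:9,r2:Mul2,r3:4,r4:2,r5:Mul1
  c4: stall  regs: r0:Add1,r1:9,r2:Mul2,r3:4,r4:2,r5:Mul1
  c5: CDB Mul1=36; issue MUL r2<-Mul1  regs: r0:Add1,r1:9,r2:Mul1,r3:4,r4:2,r5:36
  c6: CDB Mul2=81; issue ADD r4<-Add2  regs: r0:Add1,r1:9,r2:Mul1,r3:4,r4:Add2,r5:36
  c7: issue ADD r5<-Add3  regs: r0:Add1,r1:9,r2:Mul1,r3:4,r4:Add2,r5:Add3
  c8: stall  regs: r0:Add1,r1:9,r2:Mul1,r3:4,r4:Add2,r5:Add3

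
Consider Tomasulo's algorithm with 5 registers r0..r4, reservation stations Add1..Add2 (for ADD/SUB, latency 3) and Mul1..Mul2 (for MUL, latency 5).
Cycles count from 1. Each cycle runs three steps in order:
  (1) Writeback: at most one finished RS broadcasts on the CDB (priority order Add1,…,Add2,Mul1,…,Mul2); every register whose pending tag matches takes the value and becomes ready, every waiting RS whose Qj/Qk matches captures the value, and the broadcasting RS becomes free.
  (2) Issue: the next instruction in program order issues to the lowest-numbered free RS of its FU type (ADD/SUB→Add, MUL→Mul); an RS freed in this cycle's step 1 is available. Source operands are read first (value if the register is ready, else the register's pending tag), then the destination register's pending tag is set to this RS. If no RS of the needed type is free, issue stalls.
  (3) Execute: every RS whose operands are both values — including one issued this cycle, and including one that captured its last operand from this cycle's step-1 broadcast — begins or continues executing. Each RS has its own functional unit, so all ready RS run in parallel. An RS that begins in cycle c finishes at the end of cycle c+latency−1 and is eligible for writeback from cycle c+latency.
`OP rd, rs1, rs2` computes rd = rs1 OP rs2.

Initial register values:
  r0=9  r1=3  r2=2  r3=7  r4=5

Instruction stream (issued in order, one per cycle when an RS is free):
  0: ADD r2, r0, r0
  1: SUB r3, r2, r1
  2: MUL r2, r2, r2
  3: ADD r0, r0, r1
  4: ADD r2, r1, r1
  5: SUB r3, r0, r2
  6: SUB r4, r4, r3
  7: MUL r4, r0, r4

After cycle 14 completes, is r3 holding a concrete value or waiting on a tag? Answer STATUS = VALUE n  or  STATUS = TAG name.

STATUS = VALUE 6

  c1: issue ADD r2<-Add1  regs: r0:9,r1:3,r2:Add1,r3:7,r4:5
  c2: issue SUB r3<-Add2  regs: r0:9,r1:3,r2:Add1,r3:Add2,r4:5
  c3: issue MUL r2<-Mul1  regs: r0:9,r1:3,r2:Mul1,r3:Add2,r4:5
  c4: CDB Add1=18; issue ADD r0<-Add1  regs: r0:Add1,r1:3,r2:Mul1,r3:Add2,r4:5
  c5: stall  regs: r0:Add1,r1:3,r2:Mul1,r3:Add2,r4:5
  c6: stall  regs: r0:Add1,r1:3,r2:Mul1,r3:Add2,r4:5
  c7: CDB Add1=12; issue ADD r2<-Add1  regs: r0:12,r1:3,r2:Add1,r3:Add2,r4:5
  c8: CDB Add2=15; issue SUB r3<-Add2  regs: r0:12,r1:3,r2:Add1,r3:Add2,r4:5
  c9: CDB Mul1=324; stall  regs: r0:12,r1:3,r2:Add1,r3:Add2,r4:5
  c10: CDB Add1=6; issue SUB r4<-Add1  regs: r0:12,r1:3,r2:6,r3:Add2,r4:Add1
  c11: issue MUL r4<-Mul1  regs: r0:12,r1:3,r2:6,r3:Add2,r4:Mul1
  c12: -  regs: r0:12,r1:3,r2:6,r3:Add2,r4:Mul1
  c13: CDB Add2=6  regs: r0:12,r1:3,r2:6,r3:6,r4:Mul1
  c14: -  regs: r0:12,r1:3,r2:6,r3:6,r4:Mul1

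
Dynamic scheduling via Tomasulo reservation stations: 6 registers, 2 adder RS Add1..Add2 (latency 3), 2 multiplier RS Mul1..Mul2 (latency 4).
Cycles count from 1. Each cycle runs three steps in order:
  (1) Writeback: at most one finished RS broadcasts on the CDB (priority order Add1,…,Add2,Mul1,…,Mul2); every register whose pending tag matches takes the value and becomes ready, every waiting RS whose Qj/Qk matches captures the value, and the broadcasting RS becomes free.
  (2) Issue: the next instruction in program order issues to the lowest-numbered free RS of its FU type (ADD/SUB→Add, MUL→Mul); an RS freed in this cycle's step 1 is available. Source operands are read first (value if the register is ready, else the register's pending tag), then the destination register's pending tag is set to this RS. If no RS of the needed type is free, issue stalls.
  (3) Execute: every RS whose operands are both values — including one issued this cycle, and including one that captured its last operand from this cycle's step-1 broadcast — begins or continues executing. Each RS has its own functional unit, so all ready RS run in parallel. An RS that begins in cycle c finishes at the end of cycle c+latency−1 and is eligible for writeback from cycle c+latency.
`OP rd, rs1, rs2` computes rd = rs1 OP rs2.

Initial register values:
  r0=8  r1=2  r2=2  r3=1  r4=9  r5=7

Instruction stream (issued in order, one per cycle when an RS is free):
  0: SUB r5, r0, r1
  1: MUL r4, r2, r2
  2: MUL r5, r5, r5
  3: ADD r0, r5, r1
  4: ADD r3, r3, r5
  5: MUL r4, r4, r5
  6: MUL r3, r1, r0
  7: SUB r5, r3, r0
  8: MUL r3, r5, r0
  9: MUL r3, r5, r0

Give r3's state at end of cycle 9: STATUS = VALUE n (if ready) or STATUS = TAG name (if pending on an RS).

c1: issue SUB r5<-Add1 | r0:8,r1:2,r2:2,r3:1,r4:9,r5:Add1
c2: issue MUL r4<-Mul1 | r0:8,r1:2,r2:2,r3:1,r4:Mul1,r5:Add1
c3: issue MUL r5<-Mul2 | r0:8,r1:2,r2:2,r3:1,r4:Mul1,r5:Mul2
c4: CDB Add1=6; issue ADD r0<-Add1 | r0:Add1,r1:2,r2:2,r3:1,r4:Mul1,r5:Mul2
c5: issue ADD r3<-Add2 | r0:Add1,r1:2,r2:2,r3:Add2,r4:Mul1,r5:Mul2
c6: CDB Mul1=4; issue MUL r4<-Mul1 | r0:Add1,r1:2,r2:2,r3:Add2,r4:Mul1,r5:Mul2
c7: stall | r0:Add1,r1:2,r2:2,r3:Add2,r4:Mul1,r5:Mul2
c8: CDB Mul2=36; issue MUL r3<-Mul2 | r0:Add1,r1:2,r2:2,r3:Mul2,r4:Mul1,r5:36
c9: stall | r0:Add1,r1:2,r2:2,r3:Mul2,r4:Mul1,r5:36

STATUS = TAG Mul2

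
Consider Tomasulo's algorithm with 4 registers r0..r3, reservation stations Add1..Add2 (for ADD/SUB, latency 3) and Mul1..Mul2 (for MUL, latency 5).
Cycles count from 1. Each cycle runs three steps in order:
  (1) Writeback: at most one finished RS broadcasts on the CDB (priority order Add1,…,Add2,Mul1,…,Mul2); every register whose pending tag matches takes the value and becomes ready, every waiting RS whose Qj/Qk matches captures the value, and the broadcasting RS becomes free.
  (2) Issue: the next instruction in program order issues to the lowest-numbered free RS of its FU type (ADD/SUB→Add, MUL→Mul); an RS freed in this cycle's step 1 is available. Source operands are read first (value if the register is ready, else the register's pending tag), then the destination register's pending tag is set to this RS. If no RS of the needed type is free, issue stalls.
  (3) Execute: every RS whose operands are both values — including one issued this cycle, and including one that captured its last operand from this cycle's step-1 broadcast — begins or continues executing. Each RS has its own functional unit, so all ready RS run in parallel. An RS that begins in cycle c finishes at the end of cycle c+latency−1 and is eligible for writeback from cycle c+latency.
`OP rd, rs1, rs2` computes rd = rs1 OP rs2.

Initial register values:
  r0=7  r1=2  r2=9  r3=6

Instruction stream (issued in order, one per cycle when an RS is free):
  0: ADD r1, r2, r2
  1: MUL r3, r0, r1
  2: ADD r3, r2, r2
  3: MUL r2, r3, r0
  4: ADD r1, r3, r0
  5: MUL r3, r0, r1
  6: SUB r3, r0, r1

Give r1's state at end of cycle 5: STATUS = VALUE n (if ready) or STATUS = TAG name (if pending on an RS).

STATUS = TAG Add1

c1: issue ADD r1<-Add1 | r0:7,r1:Add1,r2:9,r3:6
c2: issue MUL r3<-Mul1 | r0:7,r1:Add1,r2:9,r3:Mul1
c3: issue ADD r3<-Add2 | r0:7,r1:Add1,r2:9,r3:Add2
c4: CDB Add1=18; issue MUL r2<-Mul2 | r0:7,r1:18,r2:Mul2,r3:Add2
c5: issue ADD r1<-Add1 | r0:7,r1:Add1,r2:Mul2,r3:Add2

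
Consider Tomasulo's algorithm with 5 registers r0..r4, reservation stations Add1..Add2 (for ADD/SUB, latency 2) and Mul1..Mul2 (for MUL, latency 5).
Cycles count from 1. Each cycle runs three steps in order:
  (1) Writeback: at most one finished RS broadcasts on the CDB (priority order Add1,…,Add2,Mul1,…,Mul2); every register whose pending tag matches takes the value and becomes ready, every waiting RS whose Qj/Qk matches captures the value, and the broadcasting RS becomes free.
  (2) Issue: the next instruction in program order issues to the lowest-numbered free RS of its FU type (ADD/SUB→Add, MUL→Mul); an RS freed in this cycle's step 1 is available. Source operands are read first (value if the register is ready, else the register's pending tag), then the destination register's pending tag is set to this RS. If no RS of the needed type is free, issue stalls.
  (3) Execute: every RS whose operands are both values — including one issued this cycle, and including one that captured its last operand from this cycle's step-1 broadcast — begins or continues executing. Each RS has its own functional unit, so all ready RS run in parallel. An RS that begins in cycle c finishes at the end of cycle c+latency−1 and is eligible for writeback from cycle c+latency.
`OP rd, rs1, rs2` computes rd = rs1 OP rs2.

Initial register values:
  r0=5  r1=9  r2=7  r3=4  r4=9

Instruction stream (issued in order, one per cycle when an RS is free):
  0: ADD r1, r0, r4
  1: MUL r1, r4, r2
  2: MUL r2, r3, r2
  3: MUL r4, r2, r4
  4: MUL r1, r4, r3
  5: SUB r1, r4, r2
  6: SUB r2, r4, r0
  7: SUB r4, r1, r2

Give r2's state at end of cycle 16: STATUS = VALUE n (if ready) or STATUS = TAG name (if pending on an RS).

cycle 1: issue ADD r1<-Add1 // r0:5,r1:Add1,r2:7,r3:4,r4:9
cycle 2: issue MUL r1<-Mul1 // r0:5,r1:Mul1,r2:7,r3:4,r4:9
cycle 3: CDB Add1=14; issue MUL r2<-Mul2 // r0:5,r1:Mul1,r2:Mul2,r3:4,r4:9
cycle 4: stall // r0:5,r1:Mul1,r2:Mul2,r3:4,r4:9
cycle 5: stall // r0:5,r1:Mul1,r2:Mul2,r3:4,r4:9
cycle 6: stall // r0:5,r1:Mul1,r2:Mul2,r3:4,r4:9
cycle 7: CDB Mul1=63; issue MUL r4<-Mul1 // r0:5,r1:63,r2:Mul2,r3:4,r4:Mul1
cycle 8: CDB Mul2=28; issue MUL r1<-Mul2 // r0:5,r1:Mul2,r2:28,r3:4,r4:Mul1
cycle 9: issue SUB r1<-Add1 // r0:5,r1:Add1,r2:28,r3:4,r4:Mul1
cycle 10: issue SUB r2<-Add2 // r0:5,r1:Add1,r2:Add2,r3:4,r4:Mul1
cycle 11: stall // r0:5,r1:Add1,r2:Add2,r3:4,r4:Mul1
cycle 12: stall // r0:5,r1:Add1,r2:Add2,r3:4,r4:Mul1
cycle 13: CDB Mul1=252; stall // r0:5,r1:Add1,r2:Add2,r3:4,r4:252
cycle 14: stall // r0:5,r1:Add1,r2:Add2,r3:4,r4:252
cycle 15: CDB Add1=224; issue SUB r4<-Add1 // r0:5,r1:224,r2:Add2,r3:4,r4:Add1
cycle 16: CDB Add2=247 // r0:5,r1:224,r2:247,r3:4,r4:Add1

STATUS = VALUE 247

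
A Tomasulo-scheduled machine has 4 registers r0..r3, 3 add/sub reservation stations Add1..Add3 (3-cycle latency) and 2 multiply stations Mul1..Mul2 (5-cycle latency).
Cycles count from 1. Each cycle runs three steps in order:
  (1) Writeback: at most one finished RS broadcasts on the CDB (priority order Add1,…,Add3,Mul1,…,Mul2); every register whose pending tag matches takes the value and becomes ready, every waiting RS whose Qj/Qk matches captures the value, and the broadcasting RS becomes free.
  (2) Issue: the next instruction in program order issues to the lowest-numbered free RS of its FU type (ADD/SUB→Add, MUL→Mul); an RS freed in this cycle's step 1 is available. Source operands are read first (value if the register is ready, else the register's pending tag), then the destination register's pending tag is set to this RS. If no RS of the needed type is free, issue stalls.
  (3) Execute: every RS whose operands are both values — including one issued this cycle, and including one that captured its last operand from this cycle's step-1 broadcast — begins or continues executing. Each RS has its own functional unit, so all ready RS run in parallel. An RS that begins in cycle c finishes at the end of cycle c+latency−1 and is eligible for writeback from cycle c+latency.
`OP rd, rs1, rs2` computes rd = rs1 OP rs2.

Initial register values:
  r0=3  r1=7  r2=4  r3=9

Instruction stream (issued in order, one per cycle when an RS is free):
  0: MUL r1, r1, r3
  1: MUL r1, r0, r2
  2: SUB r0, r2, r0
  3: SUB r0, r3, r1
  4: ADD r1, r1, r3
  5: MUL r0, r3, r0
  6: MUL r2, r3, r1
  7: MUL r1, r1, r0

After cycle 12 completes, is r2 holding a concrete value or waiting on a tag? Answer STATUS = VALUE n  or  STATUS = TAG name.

STATUS = TAG Mul2

cycle 1: issue MUL r1<-Mul1 // r0:3,r1:Mul1,r2:4,r3:9
cycle 2: issue MUL r1<-Mul2 // r0:3,r1:Mul2,r2:4,r3:9
cycle 3: issue SUB r0<-Add1 // r0:Add1,r1:Mul2,r2:4,r3:9
cycle 4: issue SUB r0<-Add2 // r0:Add2,r1:Mul2,r2:4,r3:9
cycle 5: issue ADD r1<-Add3 // r0:Add2,r1:Add3,r2:4,r3:9
cycle 6: CDB Add1=1; stall // r0:Add2,r1:Add3,r2:4,r3:9
cycle 7: CDB Mul1=63; issue MUL r0<-Mul1 // r0:Mul1,r1:Add3,r2:4,r3:9
cycle 8: CDB Mul2=12; issue MUL r2<-Mul2 // r0:Mul1,r1:Add3,r2:Mul2,r3:9
cycle 9: stall // r0:Mul1,r1:Add3,r2:Mul2,r3:9
cycle 10: stall // r0:Mul1,r1:Add3,r2:Mul2,r3:9
cycle 11: CDB Add2=-3; stall // r0:Mul1,r1:Add3,r2:Mul2,r3:9
cycle 12: CDB Add3=21; stall // r0:Mul1,r1:21,r2:Mul2,r3:9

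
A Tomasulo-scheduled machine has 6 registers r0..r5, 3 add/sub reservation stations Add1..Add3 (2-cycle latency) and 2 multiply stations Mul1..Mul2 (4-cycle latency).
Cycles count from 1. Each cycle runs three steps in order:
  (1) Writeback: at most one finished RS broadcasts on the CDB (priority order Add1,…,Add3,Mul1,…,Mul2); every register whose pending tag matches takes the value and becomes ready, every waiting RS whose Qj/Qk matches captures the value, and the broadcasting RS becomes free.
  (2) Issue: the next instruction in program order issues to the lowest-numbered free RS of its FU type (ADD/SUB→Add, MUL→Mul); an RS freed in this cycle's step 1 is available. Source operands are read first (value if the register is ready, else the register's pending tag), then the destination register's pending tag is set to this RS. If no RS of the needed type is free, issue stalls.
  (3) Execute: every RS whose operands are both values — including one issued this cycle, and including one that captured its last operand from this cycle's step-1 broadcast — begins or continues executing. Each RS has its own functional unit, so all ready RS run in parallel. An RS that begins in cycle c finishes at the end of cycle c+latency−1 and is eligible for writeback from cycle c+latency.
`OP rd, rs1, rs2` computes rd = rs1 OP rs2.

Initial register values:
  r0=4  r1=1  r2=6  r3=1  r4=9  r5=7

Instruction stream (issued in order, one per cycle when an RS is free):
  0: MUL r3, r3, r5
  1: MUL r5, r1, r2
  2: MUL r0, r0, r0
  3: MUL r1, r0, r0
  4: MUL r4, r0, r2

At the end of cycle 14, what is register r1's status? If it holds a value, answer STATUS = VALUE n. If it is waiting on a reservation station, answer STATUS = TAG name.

c1: issue MUL r3<-Mul1 | r0:4,r1:1,r2:6,r3:Mul1,r4:9,r5:7
c2: issue MUL r5<-Mul2 | r0:4,r1:1,r2:6,r3:Mul1,r4:9,r5:Mul2
c3: stall | r0:4,r1:1,r2:6,r3:Mul1,r4:9,r5:Mul2
c4: stall | r0:4,r1:1,r2:6,r3:Mul1,r4:9,r5:Mul2
c5: CDB Mul1=7; issue MUL r0<-Mul1 | r0:Mul1,r1:1,r2:6,r3:7,r4:9,r5:Mul2
c6: CDB Mul2=6; issue MUL r1<-Mul2 | r0:Mul1,r1:Mul2,r2:6,r3:7,r4:9,r5:6
c7: stall | r0:Mul1,r1:Mul2,r2:6,r3:7,r4:9,r5:6
c8: stall | r0:Mul1,r1:Mul2,r2:6,r3:7,r4:9,r5:6
c9: CDB Mul1=16; issue MUL r4<-Mul1 | r0:16,r1:Mul2,r2:6,r3:7,r4:Mul1,r5:6
c10: - | r0:16,r1:Mul2,r2:6,r3:7,r4:Mul1,r5:6
c11: - | r0:16,r1:Mul2,r2:6,r3:7,r4:Mul1,r5:6
c12: - | r0:16,r1:Mul2,r2:6,r3:7,r4:Mul1,r5:6
c13: CDB Mul1=96 | r0:16,r1:Mul2,r2:6,r3:7,r4:96,r5:6
c14: CDB Mul2=256 | r0:16,r1:256,r2:6,r3:7,r4:96,r5:6

STATUS = VALUE 256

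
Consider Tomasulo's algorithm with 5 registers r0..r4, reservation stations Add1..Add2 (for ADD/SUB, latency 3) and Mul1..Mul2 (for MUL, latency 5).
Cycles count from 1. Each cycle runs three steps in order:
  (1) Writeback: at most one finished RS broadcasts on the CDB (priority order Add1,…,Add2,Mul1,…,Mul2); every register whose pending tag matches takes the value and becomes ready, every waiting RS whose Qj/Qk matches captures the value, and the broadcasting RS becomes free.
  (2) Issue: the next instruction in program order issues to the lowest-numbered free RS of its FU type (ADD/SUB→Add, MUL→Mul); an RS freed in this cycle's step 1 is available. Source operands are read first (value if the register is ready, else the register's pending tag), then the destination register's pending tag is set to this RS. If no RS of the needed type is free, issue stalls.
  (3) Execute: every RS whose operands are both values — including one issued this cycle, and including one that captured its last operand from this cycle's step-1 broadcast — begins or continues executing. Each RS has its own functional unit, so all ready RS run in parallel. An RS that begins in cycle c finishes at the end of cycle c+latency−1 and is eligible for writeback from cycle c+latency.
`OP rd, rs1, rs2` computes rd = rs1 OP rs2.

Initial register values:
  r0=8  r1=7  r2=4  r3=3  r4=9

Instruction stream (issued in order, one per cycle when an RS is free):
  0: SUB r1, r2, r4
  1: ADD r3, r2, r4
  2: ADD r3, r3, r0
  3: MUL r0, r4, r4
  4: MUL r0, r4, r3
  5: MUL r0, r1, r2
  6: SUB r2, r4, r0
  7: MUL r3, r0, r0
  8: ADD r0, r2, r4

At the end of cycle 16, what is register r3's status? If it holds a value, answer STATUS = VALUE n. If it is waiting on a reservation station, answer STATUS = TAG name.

STATUS = TAG Mul2

  c1: issue SUB r1<-Add1  regs: r0:8,r1:Add1,r2:4,r3:3,r4:9
  c2: issue ADD r3<-Add2  regs: r0:8,r1:Add1,r2:4,r3:Add2,r4:9
  c3: stall  regs: r0:8,r1:Add1,r2:4,r3:Add2,r4:9
  c4: CDB Add1=-5; issue ADD r3<-Add1  regs: r0:8,r1:-5,r2:4,r3:Add1,r4:9
  c5: CDB Add2=13; issue MUL r0<-Mul1  regs: r0:Mul1,r1:-5,r2:4,r3:Add1,r4:9
  c6: issue MUL r0<-Mul2  regs: r0:Mul2,r1:-5,r2:4,r3:Add1,r4:9
  c7: stall  regs: r0:Mul2,r1:-5,r2:4,r3:Add1,r4:9
  c8: CDB Add1=21; stall  regs: r0:Mul2,r1:-5,r2:4,r3:21,r4:9
  c9: stall  regs: r0:Mul2,r1:-5,r2:4,r3:21,r4:9
  c10: CDB Mul1=81; issue MUL r0<-Mul1  regs: r0:Mul1,r1:-5,r2:4,r3:21,r4:9
  c11: issue SUB r2<-Add1  regs: r0:Mul1,r1:-5,r2:Add1,r3:21,r4:9
  c12: stall  regs: r0:Mul1,r1:-5,r2:Add1,r3:21,r4:9
  c13: CDB Mul2=189; issue MUL r3<-Mul2  regs: r0:Mul1,r1:-5,r2:Add1,r3:Mul2,r4:9
  c14: issue ADD r0<-Add2  regs: r0:Add2,r1:-5,r2:Add1,r3:Mul2,r4:9
  c15: CDB Mul1=-20  regs: r0:Add2,r1:-5,r2:Add1,r3:Mul2,r4:9
  c16: -  regs: r0:Add2,r1:-5,r2:Add1,r3:Mul2,r4:9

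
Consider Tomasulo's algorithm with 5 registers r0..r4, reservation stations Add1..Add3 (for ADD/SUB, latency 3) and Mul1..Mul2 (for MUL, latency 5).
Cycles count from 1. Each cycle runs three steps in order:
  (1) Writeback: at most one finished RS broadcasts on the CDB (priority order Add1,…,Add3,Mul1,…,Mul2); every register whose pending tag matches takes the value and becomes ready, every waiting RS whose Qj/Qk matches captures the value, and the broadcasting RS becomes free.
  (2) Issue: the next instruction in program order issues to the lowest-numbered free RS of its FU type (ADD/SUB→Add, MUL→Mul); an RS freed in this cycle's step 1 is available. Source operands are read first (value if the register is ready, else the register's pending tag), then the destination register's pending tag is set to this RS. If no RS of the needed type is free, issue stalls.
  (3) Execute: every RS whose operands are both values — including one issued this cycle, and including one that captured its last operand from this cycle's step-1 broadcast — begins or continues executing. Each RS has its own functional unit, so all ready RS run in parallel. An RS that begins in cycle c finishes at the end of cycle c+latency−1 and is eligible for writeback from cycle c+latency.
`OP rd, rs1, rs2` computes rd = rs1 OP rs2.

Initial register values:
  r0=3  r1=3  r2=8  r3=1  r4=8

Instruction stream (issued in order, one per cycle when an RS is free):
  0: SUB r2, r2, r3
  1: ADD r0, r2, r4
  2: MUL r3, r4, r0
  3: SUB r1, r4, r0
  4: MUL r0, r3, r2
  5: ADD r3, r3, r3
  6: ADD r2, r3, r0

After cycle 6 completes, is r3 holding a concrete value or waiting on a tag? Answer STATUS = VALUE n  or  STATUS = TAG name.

c1: issue SUB r2<-Add1 | r0:3,r1:3,r2:Add1,r3:1,r4:8
c2: issue ADD r0<-Add2 | r0:Add2,r1:3,r2:Add1,r3:1,r4:8
c3: issue MUL r3<-Mul1 | r0:Add2,r1:3,r2:Add1,r3:Mul1,r4:8
c4: CDB Add1=7; issue SUB r1<-Add1 | r0:Add2,r1:Add1,r2:7,r3:Mul1,r4:8
c5: issue MUL r0<-Mul2 | r0:Mul2,r1:Add1,r2:7,r3:Mul1,r4:8
c6: issue ADD r3<-Add3 | r0:Mul2,r1:Add1,r2:7,r3:Add3,r4:8

STATUS = TAG Add3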